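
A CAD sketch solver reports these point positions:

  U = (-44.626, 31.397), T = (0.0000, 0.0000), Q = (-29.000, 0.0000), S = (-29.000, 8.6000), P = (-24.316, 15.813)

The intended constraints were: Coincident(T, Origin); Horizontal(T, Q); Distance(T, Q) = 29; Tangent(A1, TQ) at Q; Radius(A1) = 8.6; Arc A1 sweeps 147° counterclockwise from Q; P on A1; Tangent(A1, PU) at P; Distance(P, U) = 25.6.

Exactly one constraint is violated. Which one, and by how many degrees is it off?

Tangent(A1, PU) at P — off by 4.50°.

T = (0.00, 0.00) ✓; T.y = 0.00, Q.y = 0.00 ✓; |TQ| = 29.00 ✓; ∠(SQ, QT) = 90.00° ✓; |SQ| = 8.600 ✓; bearing(S→P) − bearing(S→Q) = 147.0° ✓; |SP| = 8.600 ✓; ∠(SP, PU) = 94.50° ✗; |PU| = 25.60 ✓.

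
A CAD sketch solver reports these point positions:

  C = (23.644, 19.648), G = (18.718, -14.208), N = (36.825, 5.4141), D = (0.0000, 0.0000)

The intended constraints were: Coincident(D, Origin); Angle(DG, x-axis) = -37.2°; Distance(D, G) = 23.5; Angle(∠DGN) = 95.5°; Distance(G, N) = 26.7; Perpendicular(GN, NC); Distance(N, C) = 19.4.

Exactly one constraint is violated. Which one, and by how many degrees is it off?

Perpendicular(GN, NC) — off by 4.50°.

D = (0.00, 0.00) ✓; DG at -37.20° ✓; |DG| = 23.50 ✓; ∠DGN = 95.50° ✓; |GN| = 26.70 ✓; ∠(GN, NC) = 85.50° ✗; |NC| = 19.40 ✓.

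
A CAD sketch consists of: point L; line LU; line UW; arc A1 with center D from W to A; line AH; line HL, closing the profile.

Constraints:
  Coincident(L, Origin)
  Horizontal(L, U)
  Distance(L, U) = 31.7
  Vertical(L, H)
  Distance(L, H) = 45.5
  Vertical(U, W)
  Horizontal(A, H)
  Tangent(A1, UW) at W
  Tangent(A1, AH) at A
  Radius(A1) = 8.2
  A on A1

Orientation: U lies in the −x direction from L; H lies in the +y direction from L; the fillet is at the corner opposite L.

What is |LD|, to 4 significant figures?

44.09

L and H share the same x with |LH| = 45.5 and H on the +y side, so H = (0.000, 45.50). The virtual corner opposite L is at (-31.70, 45.50). Tangency of A1 to UW means the radius DW is perpendicular to UW and A1 meets AH tangentially, so DA is at right angles to AH, with radius 8.2, so the center D sits 8.2 in from both sides at D = (-23.50, 37.30). Then |LD| = |D − L| = 44.09.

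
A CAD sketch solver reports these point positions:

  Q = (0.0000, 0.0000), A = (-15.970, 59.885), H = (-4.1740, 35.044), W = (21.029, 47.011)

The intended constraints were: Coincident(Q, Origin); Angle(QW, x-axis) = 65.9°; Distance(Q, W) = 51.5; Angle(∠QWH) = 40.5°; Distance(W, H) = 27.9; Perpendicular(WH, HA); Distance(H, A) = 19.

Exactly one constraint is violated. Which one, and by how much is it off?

Distance(H, A) = 19 — off by 8.50.

Q = (0.00, 0.00) ✓; QW at 65.90° ✓; |QW| = 51.50 ✓; ∠QWH = 40.50° ✓; |WH| = 27.90 ✓; ∠(WH, HA) = 90.00° ✓; |HA| = 27.50 ✗.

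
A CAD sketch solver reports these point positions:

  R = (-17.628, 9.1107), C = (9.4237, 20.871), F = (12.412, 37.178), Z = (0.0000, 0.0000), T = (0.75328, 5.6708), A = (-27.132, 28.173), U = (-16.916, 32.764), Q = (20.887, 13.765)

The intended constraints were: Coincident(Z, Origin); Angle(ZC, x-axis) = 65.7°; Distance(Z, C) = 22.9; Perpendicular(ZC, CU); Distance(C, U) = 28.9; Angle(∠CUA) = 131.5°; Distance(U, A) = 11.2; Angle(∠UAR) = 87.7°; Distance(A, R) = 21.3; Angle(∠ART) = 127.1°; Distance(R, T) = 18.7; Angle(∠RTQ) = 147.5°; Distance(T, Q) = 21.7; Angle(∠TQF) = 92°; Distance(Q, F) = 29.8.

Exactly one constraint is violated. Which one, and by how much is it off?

Distance(Q, F) = 29.8 — off by 4.90.

Z = (0.00, 0.00) ✓; ZC at 65.70° ✓; |ZC| = 22.90 ✓; ∠(ZC, CU) = 90.00° ✓; |CU| = 28.90 ✓; ∠CUA = 131.5° ✓; |UA| = 11.20 ✓; ∠UAR = 87.70° ✓; |AR| = 21.30 ✓; ∠ART = 127.1° ✓; |RT| = 18.70 ✓; ∠RTQ = 147.5° ✓; |TQ| = 21.70 ✓; ∠TQF = 92.00° ✓; |QF| = 24.90 ✗.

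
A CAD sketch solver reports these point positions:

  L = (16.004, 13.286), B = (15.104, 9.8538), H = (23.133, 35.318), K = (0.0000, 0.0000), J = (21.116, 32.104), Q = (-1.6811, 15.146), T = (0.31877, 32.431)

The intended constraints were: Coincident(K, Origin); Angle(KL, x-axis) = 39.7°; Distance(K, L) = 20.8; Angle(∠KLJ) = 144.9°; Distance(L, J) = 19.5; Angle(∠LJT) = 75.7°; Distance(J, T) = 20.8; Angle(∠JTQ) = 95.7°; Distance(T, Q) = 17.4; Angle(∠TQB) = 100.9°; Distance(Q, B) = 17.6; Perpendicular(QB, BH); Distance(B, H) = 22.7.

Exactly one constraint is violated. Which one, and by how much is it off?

Distance(B, H) = 22.7 — off by 4.00.

K = (0.00, 0.00) ✓; KL at 39.70° ✓; |KL| = 20.80 ✓; ∠KLJ = 144.9° ✓; |LJ| = 19.50 ✓; ∠LJT = 75.70° ✓; |JT| = 20.80 ✓; ∠JTQ = 95.70° ✓; |TQ| = 17.40 ✓; ∠TQB = 100.9° ✓; |QB| = 17.60 ✓; ∠(QB, BH) = 90.00° ✓; |BH| = 26.70 ✗.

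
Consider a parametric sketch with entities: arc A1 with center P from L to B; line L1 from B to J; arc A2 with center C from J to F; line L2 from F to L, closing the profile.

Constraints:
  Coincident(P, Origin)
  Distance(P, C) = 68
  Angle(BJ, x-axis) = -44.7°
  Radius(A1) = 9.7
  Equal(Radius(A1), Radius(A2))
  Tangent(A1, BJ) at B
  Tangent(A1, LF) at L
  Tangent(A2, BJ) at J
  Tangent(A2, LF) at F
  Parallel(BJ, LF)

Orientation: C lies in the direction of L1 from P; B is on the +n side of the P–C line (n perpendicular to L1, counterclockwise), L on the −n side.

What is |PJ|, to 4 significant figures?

68.69

Tangency of A1 to both parallel lines with radius 9.7 puts B and L at P ± 9.7·n: B = (6.823, 6.895), L = (-6.823, -6.895). Equal radii place J and F the same way about C: J = C + 9.7·n = (55.16, -40.94), F = C − 9.7·n = (41.51, -54.73). Then |PJ| = |J − P| = 68.69.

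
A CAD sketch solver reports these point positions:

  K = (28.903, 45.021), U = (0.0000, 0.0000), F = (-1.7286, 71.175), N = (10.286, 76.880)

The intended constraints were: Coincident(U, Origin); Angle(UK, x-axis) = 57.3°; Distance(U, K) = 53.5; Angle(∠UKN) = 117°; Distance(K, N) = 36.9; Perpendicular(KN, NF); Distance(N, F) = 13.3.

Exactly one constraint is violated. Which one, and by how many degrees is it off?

Perpendicular(KN, NF) — off by 4.90°.

U = (0.00, 0.00) ✓; UK at 57.30° ✓; |UK| = 53.50 ✓; ∠UKN = 117.0° ✓; |KN| = 36.90 ✓; ∠(KN, NF) = 85.10° ✗; |NF| = 13.30 ✓.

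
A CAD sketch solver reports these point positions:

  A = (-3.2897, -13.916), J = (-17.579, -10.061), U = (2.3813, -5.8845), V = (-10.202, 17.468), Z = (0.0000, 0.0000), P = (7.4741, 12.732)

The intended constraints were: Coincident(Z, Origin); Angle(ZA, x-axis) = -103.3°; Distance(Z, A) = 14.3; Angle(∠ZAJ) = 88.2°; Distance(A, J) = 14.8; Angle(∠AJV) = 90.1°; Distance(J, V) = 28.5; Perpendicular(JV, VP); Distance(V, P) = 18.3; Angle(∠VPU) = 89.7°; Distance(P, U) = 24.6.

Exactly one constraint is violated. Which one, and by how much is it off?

Distance(P, U) = 24.6 — off by 5.30.

Z = (0.00, 0.00) ✓; ZA at -103.3° ✓; |ZA| = 14.30 ✓; ∠ZAJ = 88.20° ✓; |AJ| = 14.80 ✓; ∠AJV = 90.10° ✓; |JV| = 28.50 ✓; ∠(JV, VP) = 90.00° ✓; |VP| = 18.30 ✓; ∠VPU = 89.70° ✓; |PU| = 19.30 ✗.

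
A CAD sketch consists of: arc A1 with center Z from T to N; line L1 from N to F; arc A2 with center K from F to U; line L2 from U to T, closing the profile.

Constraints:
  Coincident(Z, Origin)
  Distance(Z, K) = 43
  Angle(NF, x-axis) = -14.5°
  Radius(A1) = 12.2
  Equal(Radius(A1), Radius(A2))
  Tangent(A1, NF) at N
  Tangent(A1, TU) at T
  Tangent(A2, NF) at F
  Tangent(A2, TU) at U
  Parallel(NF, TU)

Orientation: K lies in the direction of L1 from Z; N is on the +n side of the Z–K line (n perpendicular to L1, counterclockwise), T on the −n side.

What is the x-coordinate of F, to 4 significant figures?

44.68

The slot axis is L1's direction at -14.5°, so u = (cos -14.5°, sin -14.5°) = (0.9681, -0.2504) and n = (−sin -14.5°, cos -14.5°) = (0.2504, 0.9681). Z is at the origin and K lies 43.0 along u from Z, so K = 43.0·u = (41.63, -10.77). Tangency of A1 to both parallel lines with radius 12.2 puts N and T at Z ± 12.2·n: N = (3.055, 11.81), T = (-3.055, -11.81). Equal radii place F and U the same way about K: F = K + 12.2·n = (44.68, 1.045), U = K − 12.2·n = (38.58, -22.58). So F.x = 44.68.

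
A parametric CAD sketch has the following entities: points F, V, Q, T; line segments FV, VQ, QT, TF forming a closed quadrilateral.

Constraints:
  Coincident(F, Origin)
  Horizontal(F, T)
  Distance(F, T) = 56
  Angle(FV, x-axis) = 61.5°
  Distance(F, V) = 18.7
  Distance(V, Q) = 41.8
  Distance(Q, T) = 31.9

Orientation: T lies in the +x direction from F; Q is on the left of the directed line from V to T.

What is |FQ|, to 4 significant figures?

57.21

Checks: |VQ| = 41.80 ✓; |QT| = 31.90 ✓.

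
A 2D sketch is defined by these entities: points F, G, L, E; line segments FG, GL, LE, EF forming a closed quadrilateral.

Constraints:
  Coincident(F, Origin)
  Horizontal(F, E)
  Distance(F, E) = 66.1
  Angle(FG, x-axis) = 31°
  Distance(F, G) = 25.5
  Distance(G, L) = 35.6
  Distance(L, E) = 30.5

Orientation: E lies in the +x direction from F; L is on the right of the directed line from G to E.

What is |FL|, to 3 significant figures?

44.2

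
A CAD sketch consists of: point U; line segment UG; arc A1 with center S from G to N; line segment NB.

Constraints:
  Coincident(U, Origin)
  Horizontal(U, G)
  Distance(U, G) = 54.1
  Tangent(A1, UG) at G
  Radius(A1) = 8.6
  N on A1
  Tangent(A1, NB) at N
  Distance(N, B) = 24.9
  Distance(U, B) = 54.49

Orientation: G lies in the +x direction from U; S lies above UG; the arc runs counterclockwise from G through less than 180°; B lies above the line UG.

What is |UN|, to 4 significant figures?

62.12

U is at the origin; U and G share the same y with |UG| = 54.1 and G on the +x side, so G = (54.10, 0.000). A1 meets UG tangentially, so SG is at right angles to UG, so S = G + (0, 8.6) = (54.10, 8.600). Since SN ⟂ NB (tangency), |SB| = √(8.6² + 24.9²) = 26.34 regardless of where N sits on A1. So B lies on both circle(U, 54.49) and circle(S, 26.34); the above-UG intersection is B = (43.56, 32.74). N is the foot of the tangent from B: N = (60.43, 14.43).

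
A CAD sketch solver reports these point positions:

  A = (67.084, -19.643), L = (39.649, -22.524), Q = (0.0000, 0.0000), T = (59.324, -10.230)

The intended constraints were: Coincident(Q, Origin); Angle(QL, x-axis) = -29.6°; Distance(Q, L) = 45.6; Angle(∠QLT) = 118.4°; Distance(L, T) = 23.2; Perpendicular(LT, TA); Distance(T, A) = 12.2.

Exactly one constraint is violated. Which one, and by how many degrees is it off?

Perpendicular(LT, TA) — off by 7.50°.

Q = (0.00, 0.00) ✓; QL at -29.60° ✓; |QL| = 45.60 ✓; ∠QLT = 118.4° ✓; |LT| = 23.20 ✓; ∠(LT, TA) = 82.50° ✗; |TA| = 12.20 ✓.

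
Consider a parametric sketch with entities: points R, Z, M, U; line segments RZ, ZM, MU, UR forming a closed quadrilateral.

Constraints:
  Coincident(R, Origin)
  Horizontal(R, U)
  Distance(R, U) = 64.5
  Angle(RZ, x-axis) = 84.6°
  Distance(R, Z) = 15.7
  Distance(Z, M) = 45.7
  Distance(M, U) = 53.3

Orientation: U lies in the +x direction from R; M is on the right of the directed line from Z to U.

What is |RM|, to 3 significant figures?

32.5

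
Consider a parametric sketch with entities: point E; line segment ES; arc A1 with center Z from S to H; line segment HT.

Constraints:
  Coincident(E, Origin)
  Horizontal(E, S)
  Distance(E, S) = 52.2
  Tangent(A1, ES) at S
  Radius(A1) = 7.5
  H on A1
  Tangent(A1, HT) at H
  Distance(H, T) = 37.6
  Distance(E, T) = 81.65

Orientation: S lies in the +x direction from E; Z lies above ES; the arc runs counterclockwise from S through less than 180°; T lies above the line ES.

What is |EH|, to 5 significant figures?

59.598

Checks: E.y = 0.00, S.y = 0.00 ✓; ∠(ZS, SE) = 90.00° ✓; |ZH| = 7.500 ✓; ∠(ZH, HT) = 90.00° ✓; |HT| = 37.60 ✓; |ET| = 81.65 ✓.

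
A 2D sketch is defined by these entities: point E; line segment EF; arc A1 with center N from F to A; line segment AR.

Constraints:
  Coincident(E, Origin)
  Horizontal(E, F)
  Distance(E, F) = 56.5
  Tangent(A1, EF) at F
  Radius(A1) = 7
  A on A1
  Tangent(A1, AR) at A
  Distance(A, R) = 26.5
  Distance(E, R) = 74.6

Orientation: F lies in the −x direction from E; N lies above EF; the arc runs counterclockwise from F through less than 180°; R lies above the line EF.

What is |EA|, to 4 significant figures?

52.22

E is at the origin; EF is horizontal with |EF| = 56.5 and F on the −x side, so F = (-56.50, 0.000). The tangent condition forces NF to be normal to EF, so N = F + (0, 7) = (-56.50, 7.000). Since NA ⟂ AR (tangency), |NR| = √(7.0² + 26.5²) = 27.41 regardless of where A sits on A1. So R lies on both circle(E, 74.6) and circle(N, 27.41); the above-EF intersection is R = (-67.30, 32.19). A is the foot of the tangent from R: A = (-50.98, 11.31).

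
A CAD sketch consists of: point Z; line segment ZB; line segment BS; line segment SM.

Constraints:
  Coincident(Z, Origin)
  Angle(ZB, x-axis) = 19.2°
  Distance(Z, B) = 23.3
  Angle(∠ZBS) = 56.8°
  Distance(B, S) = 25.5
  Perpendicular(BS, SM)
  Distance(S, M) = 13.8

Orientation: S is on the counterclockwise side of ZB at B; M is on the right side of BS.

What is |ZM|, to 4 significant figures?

35.65

∠ZBS = 56.8°, so BS runs at 19.2° + (180° − 56.8°) = 142.4° from the x-axis; with |BS| = 25.5, S = B + 25.5·(cos 142.4°, sin 142.4°) = (1.801, 23.22). BS is perpendicular to SM; with |SM| = 13.8 on the right of BS, M = S + 13.8·(0.6101, 0.7923) = (10.22, 34.15). Then |ZM| = |M − Z| = 35.65.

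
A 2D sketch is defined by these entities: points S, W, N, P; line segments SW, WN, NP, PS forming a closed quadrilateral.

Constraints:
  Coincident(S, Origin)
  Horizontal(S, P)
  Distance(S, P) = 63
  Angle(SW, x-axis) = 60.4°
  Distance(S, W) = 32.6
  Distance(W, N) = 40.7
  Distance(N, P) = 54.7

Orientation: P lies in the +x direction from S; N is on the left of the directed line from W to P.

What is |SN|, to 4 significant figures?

71.78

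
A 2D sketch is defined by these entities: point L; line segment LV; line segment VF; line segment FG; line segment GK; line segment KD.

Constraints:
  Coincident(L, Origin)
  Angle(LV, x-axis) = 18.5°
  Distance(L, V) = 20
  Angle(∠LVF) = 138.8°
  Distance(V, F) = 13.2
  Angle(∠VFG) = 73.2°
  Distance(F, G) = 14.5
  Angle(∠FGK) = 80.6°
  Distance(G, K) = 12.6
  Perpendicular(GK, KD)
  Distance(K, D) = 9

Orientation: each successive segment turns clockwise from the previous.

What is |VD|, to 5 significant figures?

1.6946

L is at the origin; LV runs at 18.5° with length 20.0, so V = (18.966, 6.3461). ∠LVF = 138.8° gives VF at -22.700° from the x-axis; with |VF| = 13.2, F = (31.144, 1.2521). ∠VFG = 73.2° gives FG at -129.50° from the x-axis; with |FG| = 14.5, G = (21.921, -9.9364). ∠FGK = 80.6° gives GK at 131.10° from the x-axis; with |GK| = 12.6, K = (13.638, -0.44152). GK ⟂ KD, so KD runs at 41.100°; with |KD| = 9.0, D = (20.420, 5.4749). Then |VD| = |D − V| = 1.6946.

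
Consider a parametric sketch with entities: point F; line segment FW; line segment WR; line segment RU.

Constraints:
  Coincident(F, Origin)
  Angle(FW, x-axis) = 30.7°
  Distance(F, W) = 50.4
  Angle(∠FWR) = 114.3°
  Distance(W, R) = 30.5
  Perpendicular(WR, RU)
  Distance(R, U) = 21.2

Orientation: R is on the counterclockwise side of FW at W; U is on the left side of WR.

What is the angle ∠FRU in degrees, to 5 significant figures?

48.125°

∠FWR = 114.3°, so WR runs at 30.7° + (180° − 114.3°) = 96.400° from the x-axis; with |WR| = 30.5, R = W + 30.5·(cos 96.400°, sin 96.400°) = (39.937, 56.041). WR ⟂ RU; with |RU| = 21.2 on the left of WR, U = R + 21.2·(-0.99377, -0.11147) = (18.869, 53.678). Then cos ∠FRU = RF·RU / (|RF||RU|), giving 48.125°.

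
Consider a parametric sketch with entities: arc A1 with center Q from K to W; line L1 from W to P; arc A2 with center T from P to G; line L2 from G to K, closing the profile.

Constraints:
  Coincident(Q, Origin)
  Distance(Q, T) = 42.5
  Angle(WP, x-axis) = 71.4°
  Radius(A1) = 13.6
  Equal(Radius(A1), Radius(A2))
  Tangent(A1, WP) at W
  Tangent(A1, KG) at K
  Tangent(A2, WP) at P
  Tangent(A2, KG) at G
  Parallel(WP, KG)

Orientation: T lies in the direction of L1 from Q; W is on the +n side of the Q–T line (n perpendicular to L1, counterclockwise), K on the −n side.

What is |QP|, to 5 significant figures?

44.623

The slot axis is L1's direction at 71.4°, so u = (cos 71.4°, sin 71.4°) = (0.31896, 0.94777) and n = (−sin 71.4°, cos 71.4°) = (-0.94777, 0.31896). Q is at the origin and T lies 42.5 along u from Q, so T = 42.5·u = (13.556, 40.280). Tangency of A1 to both parallel lines with radius 13.6 puts W and K at Q ± 13.6·n: W = (-12.890, 4.3378), K = (12.890, -4.3378). Equal radii place P and G the same way about T: P = T + 13.6·n = (0.66612, 44.618), G = T − 13.6·n = (26.445, 35.942). Then |QP| = |P − Q| = 44.623.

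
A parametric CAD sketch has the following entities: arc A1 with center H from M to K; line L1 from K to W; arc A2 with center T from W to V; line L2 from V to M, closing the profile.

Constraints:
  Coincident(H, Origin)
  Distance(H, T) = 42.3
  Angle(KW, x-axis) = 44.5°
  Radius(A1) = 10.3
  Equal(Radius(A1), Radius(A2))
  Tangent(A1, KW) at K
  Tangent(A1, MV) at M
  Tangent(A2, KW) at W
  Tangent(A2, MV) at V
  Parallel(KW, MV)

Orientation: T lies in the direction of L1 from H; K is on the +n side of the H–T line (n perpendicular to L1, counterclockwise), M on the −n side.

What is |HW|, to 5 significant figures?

43.536

The slot axis is L1's direction at 44.5°, so u = (cos 44.5°, sin 44.5°) = (0.71325, 0.70091) and n = (−sin 44.5°, cos 44.5°) = (-0.70091, 0.71325). H is at the origin and T lies 42.3 along u from H, so T = 42.3·u = (30.170, 29.648). Tangency of A1 to both parallel lines with radius 10.3 puts K and M at H ± 10.3·n: K = (-7.2194, 7.3465), M = (7.2194, -7.3465). Equal radii place W and V the same way about T: W = T + 10.3·n = (22.951, 36.995), V = T − 10.3·n = (37.390, 22.302). Then |HW| = |W − H| = 43.536.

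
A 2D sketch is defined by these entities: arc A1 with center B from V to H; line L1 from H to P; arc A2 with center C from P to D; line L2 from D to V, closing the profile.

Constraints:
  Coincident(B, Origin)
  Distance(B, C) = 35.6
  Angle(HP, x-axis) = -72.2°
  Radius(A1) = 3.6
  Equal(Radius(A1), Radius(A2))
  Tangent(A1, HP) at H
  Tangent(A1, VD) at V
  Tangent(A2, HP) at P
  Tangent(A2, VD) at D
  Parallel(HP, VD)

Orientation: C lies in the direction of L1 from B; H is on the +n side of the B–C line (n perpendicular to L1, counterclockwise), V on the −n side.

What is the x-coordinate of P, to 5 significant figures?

14.310

The slot axis is L1's direction at -72.2°, so u = (cos -72.2°, sin -72.2°) = (0.30570, -0.95213) and n = (−sin -72.2°, cos -72.2°) = (0.95213, 0.30570). B is at the origin and C lies 35.6 along u from B, so C = 35.6·u = (10.883, -33.896). Tangency of A1 to both parallel lines with radius 3.6 puts H and V at B ± 3.6·n: H = (3.4277, 1.1005), V = (-3.4277, -1.1005). Equal radii place P and D the same way about C: P = C + 3.6·n = (14.310, -32.795), D = C − 3.6·n = (7.4551, -34.996). So P.x = 14.310.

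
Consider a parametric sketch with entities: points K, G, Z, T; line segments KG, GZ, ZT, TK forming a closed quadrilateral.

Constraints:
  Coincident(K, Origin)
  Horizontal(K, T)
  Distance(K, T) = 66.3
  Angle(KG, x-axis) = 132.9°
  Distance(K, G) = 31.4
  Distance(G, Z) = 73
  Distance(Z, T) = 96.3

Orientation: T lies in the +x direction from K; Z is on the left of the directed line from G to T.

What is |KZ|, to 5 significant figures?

85.969

Checks: |GZ| = 73.00 ✓; |ZT| = 96.30 ✓.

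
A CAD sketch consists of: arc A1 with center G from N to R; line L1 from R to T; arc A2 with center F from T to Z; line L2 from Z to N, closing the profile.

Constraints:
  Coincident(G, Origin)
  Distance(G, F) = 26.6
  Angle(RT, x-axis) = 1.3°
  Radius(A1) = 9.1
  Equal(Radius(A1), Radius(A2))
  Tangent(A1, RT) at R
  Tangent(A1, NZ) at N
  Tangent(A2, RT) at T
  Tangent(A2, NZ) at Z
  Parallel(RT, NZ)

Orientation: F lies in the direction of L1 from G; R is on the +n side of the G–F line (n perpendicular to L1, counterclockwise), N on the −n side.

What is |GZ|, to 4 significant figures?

28.11

The slot axis is L1's direction at 1.3°, so u = (cos 1.3°, sin 1.3°) = (0.9997, 0.02269) and n = (−sin 1.3°, cos 1.3°) = (-0.02269, 0.9997). G is at the origin and F lies 26.6 along u from G, so F = 26.6·u = (26.59, 0.6035). Tangency of A1 to both parallel lines with radius 9.1 puts R and N at G ± 9.1·n: R = (-0.2065, 9.098), N = (0.2065, -9.098). Equal radii place T and Z the same way about F: T = F + 9.1·n = (26.39, 9.701), Z = F − 9.1·n = (26.80, -8.494). Then |GZ| = |Z − G| = 28.11.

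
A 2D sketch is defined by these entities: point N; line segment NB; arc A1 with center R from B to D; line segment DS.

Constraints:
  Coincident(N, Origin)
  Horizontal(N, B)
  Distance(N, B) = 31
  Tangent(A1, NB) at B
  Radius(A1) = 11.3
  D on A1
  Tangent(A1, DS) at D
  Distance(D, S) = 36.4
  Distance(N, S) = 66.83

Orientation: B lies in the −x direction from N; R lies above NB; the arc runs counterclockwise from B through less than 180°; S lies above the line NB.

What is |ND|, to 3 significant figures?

30.5

N is at the origin; N and B share the same y with |NB| = 31.0 and B on the −x side, so B = (-31.0, 0.00). The tangent condition forces RB to be normal to NB, so R = B + (0, 11.3) = (-31.0, 11.3). Since RD ⟂ DS (tangency), |RS| = √(11.3² + 36.4²) = 38.1 regardless of where D sits on A1. So S lies on both circle(N, 66.83) and circle(R, 38.1); the above-NB intersection is S = (-50.0, 44.3). D is the foot of the tangent from S: D = (-23.3, 19.6).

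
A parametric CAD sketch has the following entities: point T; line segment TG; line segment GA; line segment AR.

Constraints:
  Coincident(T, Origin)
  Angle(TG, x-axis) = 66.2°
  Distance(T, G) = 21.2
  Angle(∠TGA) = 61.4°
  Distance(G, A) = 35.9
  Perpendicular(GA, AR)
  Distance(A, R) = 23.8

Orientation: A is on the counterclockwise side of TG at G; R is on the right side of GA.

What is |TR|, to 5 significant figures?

49.619

T is at the origin; TG runs at 66.2° with length 21.2, so G = 21.2·(cos 66.2°, sin 66.2°) = (8.5552, 19.397). ∠TGA = 61.4°, so GA runs at 66.2° + (180° − 61.4°) = 184.80° from the x-axis; with |GA| = 35.9, A = G + 35.9·(cos 184.80°, sin 184.80°) = (-27.219, 16.393). The perpendicularity gives AR at right angles to GA; with |AR| = 23.8 on the right of GA, R = A + 23.8·(-0.083678, 0.99649) = (-29.210, 40.110). Then |TR| = |R − T| = 49.619.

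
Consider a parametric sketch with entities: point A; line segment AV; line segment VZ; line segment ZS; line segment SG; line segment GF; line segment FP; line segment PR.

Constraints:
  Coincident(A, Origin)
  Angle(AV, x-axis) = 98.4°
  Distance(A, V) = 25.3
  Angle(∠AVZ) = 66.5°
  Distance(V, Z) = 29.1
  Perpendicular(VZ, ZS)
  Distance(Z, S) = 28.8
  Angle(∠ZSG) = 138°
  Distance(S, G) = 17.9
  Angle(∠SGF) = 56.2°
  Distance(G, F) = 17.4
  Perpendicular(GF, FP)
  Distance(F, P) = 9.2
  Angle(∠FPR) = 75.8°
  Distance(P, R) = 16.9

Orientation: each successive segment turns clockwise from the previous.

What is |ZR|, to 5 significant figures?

40.545

A is at the origin; AV runs at 98.4° with length 25.3, so V = (-3.6959, 25.029). ∠AVZ = 66.5° gives VZ at -15.100° from the x-axis; with |VZ| = 29.1, Z = (24.399, 17.448). The perpendicularity gives ZS at right angles to VZ, so ZS runs at -105.10°; with |ZS| = 28.8, S = (16.897, -10.358). ∠ZSG = 138.0° gives SG at -147.10° from the x-axis; with |SG| = 17.9, G = (1.8676, -20.081). ∠SGF = 56.2° gives GF at 89.100° from the x-axis; with |GF| = 17.4, F = (2.1409, -2.6827). GF is perpendicular to FP, so FP runs at -0.90000°; with |FP| = 9.2, P = (11.340, -2.8272). ∠FPR = 75.8° gives PR at -105.10° from the x-axis; with |PR| = 16.9, R = (6.9373, -19.144). Then |ZR| = |R − Z| = 40.545.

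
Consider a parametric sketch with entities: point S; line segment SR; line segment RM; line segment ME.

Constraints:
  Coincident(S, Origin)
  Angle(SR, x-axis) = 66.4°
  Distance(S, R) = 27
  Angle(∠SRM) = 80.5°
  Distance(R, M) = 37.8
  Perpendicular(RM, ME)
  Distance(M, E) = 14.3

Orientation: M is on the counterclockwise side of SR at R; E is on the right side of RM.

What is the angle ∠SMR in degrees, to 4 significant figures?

38.61°

S is at the origin; SR runs at 66.4° with length 27.0, so R = 27.0·(cos 66.4°, sin 66.4°) = (10.81, 24.74). ∠SRM = 80.5°, so RM runs at 66.4° + (180° − 80.5°) = 165.9° from the x-axis; with |RM| = 37.8, M = R + 37.8·(cos 165.9°, sin 165.9°) = (-25.85, 33.95). Then cos ∠SMR = MS·MR / (|MS||MR|), giving 38.61°.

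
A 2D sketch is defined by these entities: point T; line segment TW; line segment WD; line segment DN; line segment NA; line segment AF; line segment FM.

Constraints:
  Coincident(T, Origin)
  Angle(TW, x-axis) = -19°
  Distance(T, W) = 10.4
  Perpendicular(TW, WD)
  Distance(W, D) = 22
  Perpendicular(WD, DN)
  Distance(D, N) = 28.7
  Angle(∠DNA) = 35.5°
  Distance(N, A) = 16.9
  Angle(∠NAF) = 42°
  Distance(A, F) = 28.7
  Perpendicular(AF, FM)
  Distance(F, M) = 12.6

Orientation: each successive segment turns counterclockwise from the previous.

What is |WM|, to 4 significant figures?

50.24

∠NAF = 42.0° gives AF at 83.50° from the x-axis; with |AF| = 28.7, F = (2.922, 41.52). AF ⟂ FM, so FM runs at 173.5°; with |FM| = 12.6, M = (-9.597, 42.94). Then |WM| = |M − W| = 50.24.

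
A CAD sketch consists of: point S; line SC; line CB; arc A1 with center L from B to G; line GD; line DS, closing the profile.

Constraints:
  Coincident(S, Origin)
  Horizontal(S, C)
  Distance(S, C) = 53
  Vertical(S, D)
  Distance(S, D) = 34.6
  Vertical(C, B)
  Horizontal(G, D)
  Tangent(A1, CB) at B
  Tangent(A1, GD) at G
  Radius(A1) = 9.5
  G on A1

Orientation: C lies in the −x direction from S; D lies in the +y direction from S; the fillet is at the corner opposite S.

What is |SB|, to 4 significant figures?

58.64

The virtual corner opposite S is at (-53.00, 34.60). Tangency of A1 to CB means the radius LB is perpendicular to CB and since A1 is tangent to GD there, LG ⟂ GD, with radius 9.5, so the center L sits 9.5 in from both sides at L = (-43.50, 25.10). That places the tangent points at B = (-53.00, 25.10) on CB and G = (-43.50, 34.60) on GD. Then |SB| = |B − S| = 58.64.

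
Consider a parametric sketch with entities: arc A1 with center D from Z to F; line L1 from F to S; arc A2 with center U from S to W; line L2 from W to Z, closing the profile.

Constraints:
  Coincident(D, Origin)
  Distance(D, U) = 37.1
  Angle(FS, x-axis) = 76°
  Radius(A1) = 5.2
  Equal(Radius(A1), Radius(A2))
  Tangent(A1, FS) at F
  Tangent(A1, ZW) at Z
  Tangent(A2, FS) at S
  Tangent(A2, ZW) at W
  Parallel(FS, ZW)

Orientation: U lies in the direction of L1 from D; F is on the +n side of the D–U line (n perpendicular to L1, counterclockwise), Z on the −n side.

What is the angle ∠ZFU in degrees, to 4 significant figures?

82.02°

The slot axis is L1's direction at 76.0°, so u = (cos 76.0°, sin 76.0°) = (0.2419, 0.9703) and n = (−sin 76.0°, cos 76.0°) = (-0.9703, 0.2419). D is at the origin and U lies 37.1 along u from D, so U = 37.1·u = (8.975, 36.00). Tangency of A1 to both parallel lines with radius 5.2 puts F and Z at D ± 5.2·n: F = (-5.046, 1.258), Z = (5.046, -1.258). Then cos ∠ZFU = FZ·FU / (|FZ||FU|), giving 82.02°.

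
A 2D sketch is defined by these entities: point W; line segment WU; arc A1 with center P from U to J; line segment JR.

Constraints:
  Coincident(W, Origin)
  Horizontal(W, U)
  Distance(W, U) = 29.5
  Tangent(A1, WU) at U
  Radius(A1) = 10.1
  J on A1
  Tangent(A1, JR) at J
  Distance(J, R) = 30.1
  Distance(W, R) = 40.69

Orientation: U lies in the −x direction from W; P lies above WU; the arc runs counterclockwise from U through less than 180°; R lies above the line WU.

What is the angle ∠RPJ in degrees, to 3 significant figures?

71.5°

Checks: |PU| = 10.10 ✓; |PJ| = 10.10 ✓; ∠(PJ, JR) = 90.00° ✓; |JR| = 30.10 ✓; |WR| = 40.69 ✓.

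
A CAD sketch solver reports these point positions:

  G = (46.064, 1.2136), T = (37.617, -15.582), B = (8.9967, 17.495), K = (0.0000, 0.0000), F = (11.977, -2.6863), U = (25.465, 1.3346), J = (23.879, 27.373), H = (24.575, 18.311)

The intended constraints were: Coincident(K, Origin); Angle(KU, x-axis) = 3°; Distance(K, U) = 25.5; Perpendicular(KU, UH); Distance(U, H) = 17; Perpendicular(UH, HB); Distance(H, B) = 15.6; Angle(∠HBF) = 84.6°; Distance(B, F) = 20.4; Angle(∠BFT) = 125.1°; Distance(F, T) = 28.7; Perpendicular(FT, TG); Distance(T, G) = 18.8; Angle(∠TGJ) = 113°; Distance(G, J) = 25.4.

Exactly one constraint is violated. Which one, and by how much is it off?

Distance(G, J) = 25.4 — off by 8.90.

K = (0.00, 0.00) ✓; KU at 3.000° ✓; |KU| = 25.50 ✓; ∠(KU, UH) = 90.00° ✓; |UH| = 17.00 ✓; ∠(UH, HB) = 90.00° ✓; |HB| = 15.60 ✓; ∠HBF = 84.60° ✓; |BF| = 20.40 ✓; ∠BFT = 125.1° ✓; |FT| = 28.70 ✓; ∠(FT, TG) = 90.00° ✓; |TG| = 18.80 ✓; ∠TGJ = 113.0° ✓; |GJ| = 34.30 ✗.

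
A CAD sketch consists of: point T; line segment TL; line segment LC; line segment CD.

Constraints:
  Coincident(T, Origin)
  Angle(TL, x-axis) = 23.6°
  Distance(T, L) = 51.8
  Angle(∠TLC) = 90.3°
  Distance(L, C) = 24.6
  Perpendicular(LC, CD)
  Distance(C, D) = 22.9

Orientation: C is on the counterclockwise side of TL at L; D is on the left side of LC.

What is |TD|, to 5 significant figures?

38.128

∠TLC = 90.3°, so LC runs at 23.6° + (180° − 90.3°) = 113.30° from the x-axis; with |LC| = 24.6, C = L + 24.6·(cos 113.30°, sin 113.30°) = (37.737, 43.332). LC is perpendicular to CD; with |CD| = 22.9 on the left of LC, D = C + 22.9·(-0.91845, -0.39555) = (16.705, 34.274). Then |TD| = |D − T| = 38.128.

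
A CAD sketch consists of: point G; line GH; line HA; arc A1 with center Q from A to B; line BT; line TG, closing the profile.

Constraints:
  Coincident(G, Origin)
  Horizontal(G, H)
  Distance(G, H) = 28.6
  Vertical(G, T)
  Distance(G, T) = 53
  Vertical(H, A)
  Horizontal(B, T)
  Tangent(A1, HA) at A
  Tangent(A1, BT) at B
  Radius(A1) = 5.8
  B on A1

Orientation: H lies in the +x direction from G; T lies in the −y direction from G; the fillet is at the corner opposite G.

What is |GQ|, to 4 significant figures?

52.42

GT is vertical with |GT| = 53.0 and T on the −y side, so T = (0.000, -53.00). The virtual corner opposite G is at (28.60, -53.00). Tangency of A1 to HA means the radius QA is perpendicular to HA and since A1 is tangent to BT there, QB ⟂ BT, with radius 5.8, so the center Q sits 5.8 in from both sides at Q = (22.80, -47.20). Then |GQ| = |Q − G| = 52.42.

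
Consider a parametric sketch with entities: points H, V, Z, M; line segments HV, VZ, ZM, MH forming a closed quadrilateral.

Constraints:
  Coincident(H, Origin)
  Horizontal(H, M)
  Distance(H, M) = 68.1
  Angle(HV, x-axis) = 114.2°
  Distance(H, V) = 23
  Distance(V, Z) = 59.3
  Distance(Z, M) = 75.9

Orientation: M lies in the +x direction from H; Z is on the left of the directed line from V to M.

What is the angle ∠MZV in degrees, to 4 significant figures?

71.70°

H is at the origin; H and M share the same y with |HM| = 68.1 and M in +x, so M = (68.1, 0). HV runs at 114.2° with |HV| = 23.0, so V = (-9.428, 20.98). Z is determined by |VZ| = 59.3 and |ZM| = 75.9 together: it lies at the intersection of circle(V, 59.3) and circle(M, 75.9). With |VM| = 80.32, the foot of the radical line on VM is 26.19 from V and the perpendicular offset is √(59.3² − 26.19²) = 53.20. Taking the left-of-VM solution: Z = (29.75, 65.50).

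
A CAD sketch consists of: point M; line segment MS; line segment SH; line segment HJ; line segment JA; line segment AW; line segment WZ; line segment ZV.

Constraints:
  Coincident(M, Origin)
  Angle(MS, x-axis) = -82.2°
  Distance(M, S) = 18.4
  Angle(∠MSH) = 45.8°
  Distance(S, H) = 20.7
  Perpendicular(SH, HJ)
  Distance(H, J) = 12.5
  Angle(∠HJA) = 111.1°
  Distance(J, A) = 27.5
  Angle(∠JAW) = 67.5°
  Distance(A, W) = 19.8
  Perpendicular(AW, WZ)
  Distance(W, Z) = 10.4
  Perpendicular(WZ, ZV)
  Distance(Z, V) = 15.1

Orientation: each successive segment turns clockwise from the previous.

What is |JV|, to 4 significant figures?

16.10

M is at the origin; MS runs at -82.2° with length 18.4, so S = (2.497, -18.23). ∠MSH = 45.8° gives SH at 143.6° from the x-axis; with |SH| = 20.7, H = (-14.16, -5.946). The perpendicularity gives HJ at right angles to SH, so HJ runs at 53.60°; with |HJ| = 12.5, J = (-6.746, 4.115). ∠HJA = 111.1° gives JA at -15.30° from the x-axis; with |JA| = 27.5, A = (19.78, -3.141). ∠JAW = 67.5° gives AW at -127.8° from the x-axis; with |AW| = 19.8, W = (7.643, -18.79). The perpendicularity gives WZ at right angles to AW, so WZ runs at 142.2°; with |WZ| = 10.4, Z = (-0.5742, -12.41). The perpendicularity gives ZV at right angles to WZ, so ZV runs at 52.20°; with |ZV| = 15.1, V = (8.681, -0.4808). Then |JV| = |V − J| = 16.10.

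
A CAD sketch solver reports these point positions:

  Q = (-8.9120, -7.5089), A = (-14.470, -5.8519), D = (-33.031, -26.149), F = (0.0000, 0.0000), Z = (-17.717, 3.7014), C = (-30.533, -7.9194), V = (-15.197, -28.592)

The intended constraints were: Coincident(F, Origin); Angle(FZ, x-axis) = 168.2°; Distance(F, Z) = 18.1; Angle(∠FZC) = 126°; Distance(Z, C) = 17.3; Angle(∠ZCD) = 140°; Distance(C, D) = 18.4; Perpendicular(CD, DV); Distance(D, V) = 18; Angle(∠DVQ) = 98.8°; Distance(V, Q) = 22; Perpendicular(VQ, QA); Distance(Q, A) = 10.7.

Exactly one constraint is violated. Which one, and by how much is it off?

Distance(Q, A) = 10.7 — off by 4.90.

F = (0.00, 0.00) ✓; FZ at 168.2° ✓; |FZ| = 18.10 ✓; ∠FZC = 126.0° ✓; |ZC| = 17.30 ✓; ∠ZCD = 140.0° ✓; |CD| = 18.40 ✓; ∠(CD, DV) = 90.00° ✓; |DV| = 18.00 ✓; ∠DVQ = 98.80° ✓; |VQ| = 22.00 ✓; ∠(VQ, QA) = 90.00° ✓; |QA| = 5.800 ✗.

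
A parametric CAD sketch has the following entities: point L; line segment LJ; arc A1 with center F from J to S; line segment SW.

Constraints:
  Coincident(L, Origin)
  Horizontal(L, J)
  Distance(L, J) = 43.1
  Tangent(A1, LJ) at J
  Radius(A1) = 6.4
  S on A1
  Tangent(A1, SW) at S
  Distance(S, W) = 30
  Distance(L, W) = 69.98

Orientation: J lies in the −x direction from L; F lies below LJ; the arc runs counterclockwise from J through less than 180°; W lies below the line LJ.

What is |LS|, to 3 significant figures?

48.8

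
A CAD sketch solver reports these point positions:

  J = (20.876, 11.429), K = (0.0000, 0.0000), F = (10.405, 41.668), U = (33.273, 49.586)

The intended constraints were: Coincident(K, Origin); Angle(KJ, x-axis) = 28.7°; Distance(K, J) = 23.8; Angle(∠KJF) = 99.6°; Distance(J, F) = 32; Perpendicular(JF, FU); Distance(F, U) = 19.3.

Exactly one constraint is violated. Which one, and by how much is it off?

Distance(F, U) = 19.3 — off by 4.90.

K = (0.00, 0.00) ✓; KJ at 28.70° ✓; |KJ| = 23.80 ✓; ∠KJF = 99.60° ✓; |JF| = 32.00 ✓; ∠(JF, FU) = 90.00° ✓; |FU| = 24.20 ✗.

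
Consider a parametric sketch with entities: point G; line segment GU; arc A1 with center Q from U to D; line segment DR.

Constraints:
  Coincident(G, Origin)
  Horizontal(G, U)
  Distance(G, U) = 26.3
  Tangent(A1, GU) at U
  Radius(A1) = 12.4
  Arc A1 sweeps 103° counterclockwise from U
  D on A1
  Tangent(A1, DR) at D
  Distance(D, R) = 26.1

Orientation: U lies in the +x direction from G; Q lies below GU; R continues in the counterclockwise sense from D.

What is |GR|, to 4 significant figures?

45.32

G is at the origin; G and U share the same y with |GU| = 26.3 and U on the +x side, so U = (26.30, 0.000). Since A1 is tangent to GU there, QU ⟂ GU, so Q = U + (0, -12.4) = (26.30, -12.40). On A1, U sits at bearing 90° from Q; a 103° counterclockwise sweep puts D at bearing 193°, so D = Q + 12.4·(cos 193°, sin 193°) = (14.22, -15.19). The tangent condition forces QD to be normal to DR, so DR runs along (−sin 193°, cos 193°); with |DR| = 26.1, R = (20.09, -40.62). Then |GR| = |R − G| = 45.32.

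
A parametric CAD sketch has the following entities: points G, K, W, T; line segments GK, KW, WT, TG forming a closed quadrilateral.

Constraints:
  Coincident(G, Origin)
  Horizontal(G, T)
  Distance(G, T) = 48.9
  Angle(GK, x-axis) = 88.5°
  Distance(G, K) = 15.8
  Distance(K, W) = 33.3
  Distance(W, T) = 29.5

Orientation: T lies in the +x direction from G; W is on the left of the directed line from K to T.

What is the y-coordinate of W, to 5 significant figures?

24.549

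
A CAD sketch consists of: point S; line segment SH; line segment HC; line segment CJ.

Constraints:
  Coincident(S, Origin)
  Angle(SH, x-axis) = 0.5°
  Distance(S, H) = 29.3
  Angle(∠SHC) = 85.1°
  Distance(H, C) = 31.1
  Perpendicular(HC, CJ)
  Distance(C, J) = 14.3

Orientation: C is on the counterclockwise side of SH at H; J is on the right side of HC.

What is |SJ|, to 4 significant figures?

52.05

S is at the origin; SH runs at 0.5° with length 29.3, so H = 29.3·(cos 0.5°, sin 0.5°) = (29.30, 0.2557). ∠SHC = 85.1°, so HC runs at 0.5° + (180° − 85.1°) = 95.40° from the x-axis; with |HC| = 31.1, C = H + 31.1·(cos 95.40°, sin 95.40°) = (26.37, 31.22). HC ⟂ CJ; with |CJ| = 14.3 on the right of HC, J = C + 14.3·(0.9956, 0.09411) = (40.61, 32.56). Then |SJ| = |J − S| = 52.05.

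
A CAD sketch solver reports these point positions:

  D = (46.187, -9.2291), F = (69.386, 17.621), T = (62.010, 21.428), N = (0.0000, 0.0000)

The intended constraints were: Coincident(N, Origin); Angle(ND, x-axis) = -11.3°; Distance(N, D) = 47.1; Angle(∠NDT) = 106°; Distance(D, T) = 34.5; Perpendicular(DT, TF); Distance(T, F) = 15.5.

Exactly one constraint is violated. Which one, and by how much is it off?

Distance(T, F) = 15.5 — off by 7.20.

N = (0.00, 0.00) ✓; ND at -11.30° ✓; |ND| = 47.10 ✓; ∠NDT = 106.0° ✓; |DT| = 34.50 ✓; ∠(DT, TF) = 90.00° ✓; |TF| = 8.301 ✗.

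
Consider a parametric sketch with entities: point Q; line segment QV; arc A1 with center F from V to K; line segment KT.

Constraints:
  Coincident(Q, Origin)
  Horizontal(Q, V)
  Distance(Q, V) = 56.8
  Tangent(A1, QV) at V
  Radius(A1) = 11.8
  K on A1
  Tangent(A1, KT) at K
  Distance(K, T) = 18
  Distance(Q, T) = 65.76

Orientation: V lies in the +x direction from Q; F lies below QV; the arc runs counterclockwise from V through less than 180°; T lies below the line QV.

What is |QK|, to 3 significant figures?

50.3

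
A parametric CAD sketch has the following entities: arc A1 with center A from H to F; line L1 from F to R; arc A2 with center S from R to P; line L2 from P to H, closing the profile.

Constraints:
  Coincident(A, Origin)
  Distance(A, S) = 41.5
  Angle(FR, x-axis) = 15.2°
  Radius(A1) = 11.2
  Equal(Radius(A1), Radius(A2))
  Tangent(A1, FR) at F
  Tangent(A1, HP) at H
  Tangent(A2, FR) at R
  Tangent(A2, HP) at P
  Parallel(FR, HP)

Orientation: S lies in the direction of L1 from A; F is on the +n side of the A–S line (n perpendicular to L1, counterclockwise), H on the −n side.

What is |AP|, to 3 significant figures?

43.0

The slot axis is L1's direction at 15.2°, so u = (cos 15.2°, sin 15.2°) = (0.965, 0.262) and n = (−sin 15.2°, cos 15.2°) = (-0.262, 0.965). A is at the origin and S lies 41.5 along u from A, so S = 41.5·u = (40.0, 10.9). Tangency of A1 to both parallel lines with radius 11.2 puts F and H at A ± 11.2·n: F = (-2.94, 10.8), H = (2.94, -10.8). Equal radii place R and P the same way about S: R = S + 11.2·n = (37.1, 21.7), P = S − 11.2·n = (43.0, 0.0727). Then |AP| = |P − A| = 43.0.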